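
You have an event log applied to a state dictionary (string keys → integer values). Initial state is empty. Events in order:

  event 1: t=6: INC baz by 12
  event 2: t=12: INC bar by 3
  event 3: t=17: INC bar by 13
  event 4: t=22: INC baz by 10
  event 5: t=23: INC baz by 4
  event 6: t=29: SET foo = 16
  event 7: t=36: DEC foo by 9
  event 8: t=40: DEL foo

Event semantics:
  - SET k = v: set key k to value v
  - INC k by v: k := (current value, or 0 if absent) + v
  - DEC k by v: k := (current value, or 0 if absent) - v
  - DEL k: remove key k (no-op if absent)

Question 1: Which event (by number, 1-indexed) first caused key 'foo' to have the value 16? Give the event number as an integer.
Looking for first event where foo becomes 16:
  event 6: foo (absent) -> 16  <-- first match

Answer: 6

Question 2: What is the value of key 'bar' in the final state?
Track key 'bar' through all 8 events:
  event 1 (t=6: INC baz by 12): bar unchanged
  event 2 (t=12: INC bar by 3): bar (absent) -> 3
  event 3 (t=17: INC bar by 13): bar 3 -> 16
  event 4 (t=22: INC baz by 10): bar unchanged
  event 5 (t=23: INC baz by 4): bar unchanged
  event 6 (t=29: SET foo = 16): bar unchanged
  event 7 (t=36: DEC foo by 9): bar unchanged
  event 8 (t=40: DEL foo): bar unchanged
Final: bar = 16

Answer: 16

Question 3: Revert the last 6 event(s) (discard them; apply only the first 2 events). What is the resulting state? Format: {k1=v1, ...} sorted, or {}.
Keep first 2 events (discard last 6):
  after event 1 (t=6: INC baz by 12): {baz=12}
  after event 2 (t=12: INC bar by 3): {bar=3, baz=12}

Answer: {bar=3, baz=12}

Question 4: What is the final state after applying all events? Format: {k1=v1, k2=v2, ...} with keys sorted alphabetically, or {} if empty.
  after event 1 (t=6: INC baz by 12): {baz=12}
  after event 2 (t=12: INC bar by 3): {bar=3, baz=12}
  after event 3 (t=17: INC bar by 13): {bar=16, baz=12}
  after event 4 (t=22: INC baz by 10): {bar=16, baz=22}
  after event 5 (t=23: INC baz by 4): {bar=16, baz=26}
  after event 6 (t=29: SET foo = 16): {bar=16, baz=26, foo=16}
  after event 7 (t=36: DEC foo by 9): {bar=16, baz=26, foo=7}
  after event 8 (t=40: DEL foo): {bar=16, baz=26}

Answer: {bar=16, baz=26}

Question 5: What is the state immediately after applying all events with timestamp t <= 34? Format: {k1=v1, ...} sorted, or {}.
Apply events with t <= 34 (6 events):
  after event 1 (t=6: INC baz by 12): {baz=12}
  after event 2 (t=12: INC bar by 3): {bar=3, baz=12}
  after event 3 (t=17: INC bar by 13): {bar=16, baz=12}
  after event 4 (t=22: INC baz by 10): {bar=16, baz=22}
  after event 5 (t=23: INC baz by 4): {bar=16, baz=26}
  after event 6 (t=29: SET foo = 16): {bar=16, baz=26, foo=16}

Answer: {bar=16, baz=26, foo=16}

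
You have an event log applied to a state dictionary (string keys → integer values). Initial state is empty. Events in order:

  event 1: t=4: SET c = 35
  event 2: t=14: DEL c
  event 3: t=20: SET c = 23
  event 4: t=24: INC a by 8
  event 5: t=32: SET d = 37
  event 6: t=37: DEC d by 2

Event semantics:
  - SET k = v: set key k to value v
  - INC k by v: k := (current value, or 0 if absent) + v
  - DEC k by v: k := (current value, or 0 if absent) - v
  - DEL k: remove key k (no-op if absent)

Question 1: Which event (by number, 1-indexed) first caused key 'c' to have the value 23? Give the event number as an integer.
Looking for first event where c becomes 23:
  event 1: c = 35
  event 2: c = (absent)
  event 3: c (absent) -> 23  <-- first match

Answer: 3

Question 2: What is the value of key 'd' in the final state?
Answer: 35

Derivation:
Track key 'd' through all 6 events:
  event 1 (t=4: SET c = 35): d unchanged
  event 2 (t=14: DEL c): d unchanged
  event 3 (t=20: SET c = 23): d unchanged
  event 4 (t=24: INC a by 8): d unchanged
  event 5 (t=32: SET d = 37): d (absent) -> 37
  event 6 (t=37: DEC d by 2): d 37 -> 35
Final: d = 35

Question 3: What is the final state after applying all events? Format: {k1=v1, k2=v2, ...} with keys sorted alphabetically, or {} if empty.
Answer: {a=8, c=23, d=35}

Derivation:
  after event 1 (t=4: SET c = 35): {c=35}
  after event 2 (t=14: DEL c): {}
  after event 3 (t=20: SET c = 23): {c=23}
  after event 4 (t=24: INC a by 8): {a=8, c=23}
  after event 5 (t=32: SET d = 37): {a=8, c=23, d=37}
  after event 6 (t=37: DEC d by 2): {a=8, c=23, d=35}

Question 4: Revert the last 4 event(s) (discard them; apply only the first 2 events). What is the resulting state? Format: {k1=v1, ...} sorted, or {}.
Keep first 2 events (discard last 4):
  after event 1 (t=4: SET c = 35): {c=35}
  after event 2 (t=14: DEL c): {}

Answer: {}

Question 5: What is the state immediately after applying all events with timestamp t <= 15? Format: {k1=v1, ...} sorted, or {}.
Answer: {}

Derivation:
Apply events with t <= 15 (2 events):
  after event 1 (t=4: SET c = 35): {c=35}
  after event 2 (t=14: DEL c): {}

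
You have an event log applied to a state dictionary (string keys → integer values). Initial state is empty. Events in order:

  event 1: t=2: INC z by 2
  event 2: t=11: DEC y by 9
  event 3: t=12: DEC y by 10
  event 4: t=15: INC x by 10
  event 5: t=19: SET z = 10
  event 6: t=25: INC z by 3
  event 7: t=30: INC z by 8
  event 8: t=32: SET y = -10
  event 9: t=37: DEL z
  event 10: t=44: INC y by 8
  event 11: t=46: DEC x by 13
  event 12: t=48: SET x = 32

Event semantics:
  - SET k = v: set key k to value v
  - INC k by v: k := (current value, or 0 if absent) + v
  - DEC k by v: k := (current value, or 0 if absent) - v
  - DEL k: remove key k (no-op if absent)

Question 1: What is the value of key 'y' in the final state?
Answer: -2

Derivation:
Track key 'y' through all 12 events:
  event 1 (t=2: INC z by 2): y unchanged
  event 2 (t=11: DEC y by 9): y (absent) -> -9
  event 3 (t=12: DEC y by 10): y -9 -> -19
  event 4 (t=15: INC x by 10): y unchanged
  event 5 (t=19: SET z = 10): y unchanged
  event 6 (t=25: INC z by 3): y unchanged
  event 7 (t=30: INC z by 8): y unchanged
  event 8 (t=32: SET y = -10): y -19 -> -10
  event 9 (t=37: DEL z): y unchanged
  event 10 (t=44: INC y by 8): y -10 -> -2
  event 11 (t=46: DEC x by 13): y unchanged
  event 12 (t=48: SET x = 32): y unchanged
Final: y = -2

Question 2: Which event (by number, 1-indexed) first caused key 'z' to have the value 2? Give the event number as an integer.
Answer: 1

Derivation:
Looking for first event where z becomes 2:
  event 1: z (absent) -> 2  <-- first match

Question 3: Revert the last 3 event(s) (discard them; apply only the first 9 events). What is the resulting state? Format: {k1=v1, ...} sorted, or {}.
Keep first 9 events (discard last 3):
  after event 1 (t=2: INC z by 2): {z=2}
  after event 2 (t=11: DEC y by 9): {y=-9, z=2}
  after event 3 (t=12: DEC y by 10): {y=-19, z=2}
  after event 4 (t=15: INC x by 10): {x=10, y=-19, z=2}
  after event 5 (t=19: SET z = 10): {x=10, y=-19, z=10}
  after event 6 (t=25: INC z by 3): {x=10, y=-19, z=13}
  after event 7 (t=30: INC z by 8): {x=10, y=-19, z=21}
  after event 8 (t=32: SET y = -10): {x=10, y=-10, z=21}
  after event 9 (t=37: DEL z): {x=10, y=-10}

Answer: {x=10, y=-10}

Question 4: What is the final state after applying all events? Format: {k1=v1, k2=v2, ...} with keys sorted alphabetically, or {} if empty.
  after event 1 (t=2: INC z by 2): {z=2}
  after event 2 (t=11: DEC y by 9): {y=-9, z=2}
  after event 3 (t=12: DEC y by 10): {y=-19, z=2}
  after event 4 (t=15: INC x by 10): {x=10, y=-19, z=2}
  after event 5 (t=19: SET z = 10): {x=10, y=-19, z=10}
  after event 6 (t=25: INC z by 3): {x=10, y=-19, z=13}
  after event 7 (t=30: INC z by 8): {x=10, y=-19, z=21}
  after event 8 (t=32: SET y = -10): {x=10, y=-10, z=21}
  after event 9 (t=37: DEL z): {x=10, y=-10}
  after event 10 (t=44: INC y by 8): {x=10, y=-2}
  after event 11 (t=46: DEC x by 13): {x=-3, y=-2}
  after event 12 (t=48: SET x = 32): {x=32, y=-2}

Answer: {x=32, y=-2}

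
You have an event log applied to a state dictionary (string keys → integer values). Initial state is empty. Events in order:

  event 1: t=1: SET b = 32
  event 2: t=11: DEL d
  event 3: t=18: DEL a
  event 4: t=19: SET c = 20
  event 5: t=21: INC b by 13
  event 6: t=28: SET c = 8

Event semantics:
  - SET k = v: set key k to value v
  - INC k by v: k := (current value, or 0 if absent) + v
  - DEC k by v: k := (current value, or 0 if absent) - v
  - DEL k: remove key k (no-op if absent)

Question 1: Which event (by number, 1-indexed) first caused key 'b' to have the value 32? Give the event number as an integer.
Looking for first event where b becomes 32:
  event 1: b (absent) -> 32  <-- first match

Answer: 1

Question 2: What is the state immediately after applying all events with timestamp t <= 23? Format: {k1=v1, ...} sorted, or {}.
Apply events with t <= 23 (5 events):
  after event 1 (t=1: SET b = 32): {b=32}
  after event 2 (t=11: DEL d): {b=32}
  after event 3 (t=18: DEL a): {b=32}
  after event 4 (t=19: SET c = 20): {b=32, c=20}
  after event 5 (t=21: INC b by 13): {b=45, c=20}

Answer: {b=45, c=20}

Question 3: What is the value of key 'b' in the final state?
Answer: 45

Derivation:
Track key 'b' through all 6 events:
  event 1 (t=1: SET b = 32): b (absent) -> 32
  event 2 (t=11: DEL d): b unchanged
  event 3 (t=18: DEL a): b unchanged
  event 4 (t=19: SET c = 20): b unchanged
  event 5 (t=21: INC b by 13): b 32 -> 45
  event 6 (t=28: SET c = 8): b unchanged
Final: b = 45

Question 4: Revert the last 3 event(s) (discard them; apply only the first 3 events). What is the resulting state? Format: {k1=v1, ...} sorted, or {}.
Keep first 3 events (discard last 3):
  after event 1 (t=1: SET b = 32): {b=32}
  after event 2 (t=11: DEL d): {b=32}
  after event 3 (t=18: DEL a): {b=32}

Answer: {b=32}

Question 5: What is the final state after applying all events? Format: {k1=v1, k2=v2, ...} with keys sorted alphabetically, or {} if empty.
Answer: {b=45, c=8}

Derivation:
  after event 1 (t=1: SET b = 32): {b=32}
  after event 2 (t=11: DEL d): {b=32}
  after event 3 (t=18: DEL a): {b=32}
  after event 4 (t=19: SET c = 20): {b=32, c=20}
  after event 5 (t=21: INC b by 13): {b=45, c=20}
  after event 6 (t=28: SET c = 8): {b=45, c=8}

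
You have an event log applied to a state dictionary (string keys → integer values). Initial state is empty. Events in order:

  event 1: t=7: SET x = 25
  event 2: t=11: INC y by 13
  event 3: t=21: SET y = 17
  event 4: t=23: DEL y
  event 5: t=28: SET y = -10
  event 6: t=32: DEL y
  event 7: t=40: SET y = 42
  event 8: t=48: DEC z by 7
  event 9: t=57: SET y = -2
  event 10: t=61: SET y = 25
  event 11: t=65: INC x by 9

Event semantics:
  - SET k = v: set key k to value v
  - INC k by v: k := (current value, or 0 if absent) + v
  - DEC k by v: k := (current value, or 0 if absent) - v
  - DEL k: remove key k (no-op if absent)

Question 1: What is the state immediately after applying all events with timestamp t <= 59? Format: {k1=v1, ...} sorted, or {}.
Apply events with t <= 59 (9 events):
  after event 1 (t=7: SET x = 25): {x=25}
  after event 2 (t=11: INC y by 13): {x=25, y=13}
  after event 3 (t=21: SET y = 17): {x=25, y=17}
  after event 4 (t=23: DEL y): {x=25}
  after event 5 (t=28: SET y = -10): {x=25, y=-10}
  after event 6 (t=32: DEL y): {x=25}
  after event 7 (t=40: SET y = 42): {x=25, y=42}
  after event 8 (t=48: DEC z by 7): {x=25, y=42, z=-7}
  after event 9 (t=57: SET y = -2): {x=25, y=-2, z=-7}

Answer: {x=25, y=-2, z=-7}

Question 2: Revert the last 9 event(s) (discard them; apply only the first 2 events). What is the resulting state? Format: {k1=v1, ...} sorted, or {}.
Answer: {x=25, y=13}

Derivation:
Keep first 2 events (discard last 9):
  after event 1 (t=7: SET x = 25): {x=25}
  after event 2 (t=11: INC y by 13): {x=25, y=13}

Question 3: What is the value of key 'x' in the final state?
Track key 'x' through all 11 events:
  event 1 (t=7: SET x = 25): x (absent) -> 25
  event 2 (t=11: INC y by 13): x unchanged
  event 3 (t=21: SET y = 17): x unchanged
  event 4 (t=23: DEL y): x unchanged
  event 5 (t=28: SET y = -10): x unchanged
  event 6 (t=32: DEL y): x unchanged
  event 7 (t=40: SET y = 42): x unchanged
  event 8 (t=48: DEC z by 7): x unchanged
  event 9 (t=57: SET y = -2): x unchanged
  event 10 (t=61: SET y = 25): x unchanged
  event 11 (t=65: INC x by 9): x 25 -> 34
Final: x = 34

Answer: 34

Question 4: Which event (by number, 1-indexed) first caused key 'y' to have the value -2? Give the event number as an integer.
Answer: 9

Derivation:
Looking for first event where y becomes -2:
  event 2: y = 13
  event 3: y = 17
  event 4: y = (absent)
  event 5: y = -10
  event 6: y = (absent)
  event 7: y = 42
  event 8: y = 42
  event 9: y 42 -> -2  <-- first match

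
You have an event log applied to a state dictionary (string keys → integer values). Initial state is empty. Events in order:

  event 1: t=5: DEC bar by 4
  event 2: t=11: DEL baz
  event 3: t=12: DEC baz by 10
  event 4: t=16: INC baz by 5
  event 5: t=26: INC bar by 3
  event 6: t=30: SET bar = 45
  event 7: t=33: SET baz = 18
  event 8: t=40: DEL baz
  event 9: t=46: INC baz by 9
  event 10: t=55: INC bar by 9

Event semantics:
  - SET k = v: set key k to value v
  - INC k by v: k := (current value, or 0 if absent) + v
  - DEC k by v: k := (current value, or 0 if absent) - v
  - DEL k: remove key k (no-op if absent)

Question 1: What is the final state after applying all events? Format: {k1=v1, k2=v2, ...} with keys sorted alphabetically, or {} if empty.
Answer: {bar=54, baz=9}

Derivation:
  after event 1 (t=5: DEC bar by 4): {bar=-4}
  after event 2 (t=11: DEL baz): {bar=-4}
  after event 3 (t=12: DEC baz by 10): {bar=-4, baz=-10}
  after event 4 (t=16: INC baz by 5): {bar=-4, baz=-5}
  after event 5 (t=26: INC bar by 3): {bar=-1, baz=-5}
  after event 6 (t=30: SET bar = 45): {bar=45, baz=-5}
  after event 7 (t=33: SET baz = 18): {bar=45, baz=18}
  after event 8 (t=40: DEL baz): {bar=45}
  after event 9 (t=46: INC baz by 9): {bar=45, baz=9}
  after event 10 (t=55: INC bar by 9): {bar=54, baz=9}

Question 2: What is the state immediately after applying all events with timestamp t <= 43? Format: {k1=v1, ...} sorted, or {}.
Answer: {bar=45}

Derivation:
Apply events with t <= 43 (8 events):
  after event 1 (t=5: DEC bar by 4): {bar=-4}
  after event 2 (t=11: DEL baz): {bar=-4}
  after event 3 (t=12: DEC baz by 10): {bar=-4, baz=-10}
  after event 4 (t=16: INC baz by 5): {bar=-4, baz=-5}
  after event 5 (t=26: INC bar by 3): {bar=-1, baz=-5}
  after event 6 (t=30: SET bar = 45): {bar=45, baz=-5}
  after event 7 (t=33: SET baz = 18): {bar=45, baz=18}
  after event 8 (t=40: DEL baz): {bar=45}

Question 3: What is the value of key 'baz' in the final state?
Answer: 9

Derivation:
Track key 'baz' through all 10 events:
  event 1 (t=5: DEC bar by 4): baz unchanged
  event 2 (t=11: DEL baz): baz (absent) -> (absent)
  event 3 (t=12: DEC baz by 10): baz (absent) -> -10
  event 4 (t=16: INC baz by 5): baz -10 -> -5
  event 5 (t=26: INC bar by 3): baz unchanged
  event 6 (t=30: SET bar = 45): baz unchanged
  event 7 (t=33: SET baz = 18): baz -5 -> 18
  event 8 (t=40: DEL baz): baz 18 -> (absent)
  event 9 (t=46: INC baz by 9): baz (absent) -> 9
  event 10 (t=55: INC bar by 9): baz unchanged
Final: baz = 9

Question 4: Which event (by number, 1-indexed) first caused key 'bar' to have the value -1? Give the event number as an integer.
Answer: 5

Derivation:
Looking for first event where bar becomes -1:
  event 1: bar = -4
  event 2: bar = -4
  event 3: bar = -4
  event 4: bar = -4
  event 5: bar -4 -> -1  <-- first match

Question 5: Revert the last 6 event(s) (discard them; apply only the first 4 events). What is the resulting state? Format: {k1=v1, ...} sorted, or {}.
Keep first 4 events (discard last 6):
  after event 1 (t=5: DEC bar by 4): {bar=-4}
  after event 2 (t=11: DEL baz): {bar=-4}
  after event 3 (t=12: DEC baz by 10): {bar=-4, baz=-10}
  after event 4 (t=16: INC baz by 5): {bar=-4, baz=-5}

Answer: {bar=-4, baz=-5}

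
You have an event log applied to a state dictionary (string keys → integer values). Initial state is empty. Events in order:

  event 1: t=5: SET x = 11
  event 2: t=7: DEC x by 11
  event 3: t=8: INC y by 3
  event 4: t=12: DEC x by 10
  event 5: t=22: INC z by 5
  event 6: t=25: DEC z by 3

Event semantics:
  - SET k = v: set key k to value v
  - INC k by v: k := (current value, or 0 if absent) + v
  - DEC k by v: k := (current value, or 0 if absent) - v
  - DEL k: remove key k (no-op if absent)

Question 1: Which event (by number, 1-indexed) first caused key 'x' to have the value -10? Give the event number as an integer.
Looking for first event where x becomes -10:
  event 1: x = 11
  event 2: x = 0
  event 3: x = 0
  event 4: x 0 -> -10  <-- first match

Answer: 4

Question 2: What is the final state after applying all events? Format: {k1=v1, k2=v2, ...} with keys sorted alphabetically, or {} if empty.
Answer: {x=-10, y=3, z=2}

Derivation:
  after event 1 (t=5: SET x = 11): {x=11}
  after event 2 (t=7: DEC x by 11): {x=0}
  after event 3 (t=8: INC y by 3): {x=0, y=3}
  after event 4 (t=12: DEC x by 10): {x=-10, y=3}
  after event 5 (t=22: INC z by 5): {x=-10, y=3, z=5}
  after event 6 (t=25: DEC z by 3): {x=-10, y=3, z=2}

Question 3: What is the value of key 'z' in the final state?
Answer: 2

Derivation:
Track key 'z' through all 6 events:
  event 1 (t=5: SET x = 11): z unchanged
  event 2 (t=7: DEC x by 11): z unchanged
  event 3 (t=8: INC y by 3): z unchanged
  event 4 (t=12: DEC x by 10): z unchanged
  event 5 (t=22: INC z by 5): z (absent) -> 5
  event 6 (t=25: DEC z by 3): z 5 -> 2
Final: z = 2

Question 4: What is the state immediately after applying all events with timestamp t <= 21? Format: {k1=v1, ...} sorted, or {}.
Answer: {x=-10, y=3}

Derivation:
Apply events with t <= 21 (4 events):
  after event 1 (t=5: SET x = 11): {x=11}
  after event 2 (t=7: DEC x by 11): {x=0}
  after event 3 (t=8: INC y by 3): {x=0, y=3}
  after event 4 (t=12: DEC x by 10): {x=-10, y=3}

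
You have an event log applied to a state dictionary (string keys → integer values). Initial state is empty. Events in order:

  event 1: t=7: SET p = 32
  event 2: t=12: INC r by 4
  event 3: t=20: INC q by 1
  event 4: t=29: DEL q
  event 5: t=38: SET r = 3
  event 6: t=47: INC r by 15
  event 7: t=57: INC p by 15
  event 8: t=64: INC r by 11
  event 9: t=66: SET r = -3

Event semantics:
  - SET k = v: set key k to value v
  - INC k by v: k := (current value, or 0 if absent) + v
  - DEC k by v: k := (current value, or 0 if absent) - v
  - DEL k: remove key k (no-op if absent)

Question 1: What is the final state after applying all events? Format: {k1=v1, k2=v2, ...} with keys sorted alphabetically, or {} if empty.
Answer: {p=47, r=-3}

Derivation:
  after event 1 (t=7: SET p = 32): {p=32}
  after event 2 (t=12: INC r by 4): {p=32, r=4}
  after event 3 (t=20: INC q by 1): {p=32, q=1, r=4}
  after event 4 (t=29: DEL q): {p=32, r=4}
  after event 5 (t=38: SET r = 3): {p=32, r=3}
  after event 6 (t=47: INC r by 15): {p=32, r=18}
  after event 7 (t=57: INC p by 15): {p=47, r=18}
  after event 8 (t=64: INC r by 11): {p=47, r=29}
  after event 9 (t=66: SET r = -3): {p=47, r=-3}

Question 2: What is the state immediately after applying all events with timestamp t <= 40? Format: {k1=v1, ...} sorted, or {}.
Apply events with t <= 40 (5 events):
  after event 1 (t=7: SET p = 32): {p=32}
  after event 2 (t=12: INC r by 4): {p=32, r=4}
  after event 3 (t=20: INC q by 1): {p=32, q=1, r=4}
  after event 4 (t=29: DEL q): {p=32, r=4}
  after event 5 (t=38: SET r = 3): {p=32, r=3}

Answer: {p=32, r=3}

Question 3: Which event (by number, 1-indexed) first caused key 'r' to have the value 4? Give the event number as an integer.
Looking for first event where r becomes 4:
  event 2: r (absent) -> 4  <-- first match

Answer: 2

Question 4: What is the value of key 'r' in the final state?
Answer: -3

Derivation:
Track key 'r' through all 9 events:
  event 1 (t=7: SET p = 32): r unchanged
  event 2 (t=12: INC r by 4): r (absent) -> 4
  event 3 (t=20: INC q by 1): r unchanged
  event 4 (t=29: DEL q): r unchanged
  event 5 (t=38: SET r = 3): r 4 -> 3
  event 6 (t=47: INC r by 15): r 3 -> 18
  event 7 (t=57: INC p by 15): r unchanged
  event 8 (t=64: INC r by 11): r 18 -> 29
  event 9 (t=66: SET r = -3): r 29 -> -3
Final: r = -3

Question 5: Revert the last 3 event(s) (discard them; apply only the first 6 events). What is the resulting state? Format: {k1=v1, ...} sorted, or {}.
Keep first 6 events (discard last 3):
  after event 1 (t=7: SET p = 32): {p=32}
  after event 2 (t=12: INC r by 4): {p=32, r=4}
  after event 3 (t=20: INC q by 1): {p=32, q=1, r=4}
  after event 4 (t=29: DEL q): {p=32, r=4}
  after event 5 (t=38: SET r = 3): {p=32, r=3}
  after event 6 (t=47: INC r by 15): {p=32, r=18}

Answer: {p=32, r=18}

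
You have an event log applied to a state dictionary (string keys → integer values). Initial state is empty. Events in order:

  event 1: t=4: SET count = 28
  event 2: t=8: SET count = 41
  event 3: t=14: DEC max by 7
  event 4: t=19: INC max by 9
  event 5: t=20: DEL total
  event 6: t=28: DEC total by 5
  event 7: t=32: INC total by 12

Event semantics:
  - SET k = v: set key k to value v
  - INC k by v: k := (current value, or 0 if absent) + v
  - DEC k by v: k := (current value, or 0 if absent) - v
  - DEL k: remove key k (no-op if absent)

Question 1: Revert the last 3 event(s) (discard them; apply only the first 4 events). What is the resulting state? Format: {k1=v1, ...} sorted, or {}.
Keep first 4 events (discard last 3):
  after event 1 (t=4: SET count = 28): {count=28}
  after event 2 (t=8: SET count = 41): {count=41}
  after event 3 (t=14: DEC max by 7): {count=41, max=-7}
  after event 4 (t=19: INC max by 9): {count=41, max=2}

Answer: {count=41, max=2}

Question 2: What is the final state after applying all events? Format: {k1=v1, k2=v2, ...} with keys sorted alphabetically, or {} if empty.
Answer: {count=41, max=2, total=7}

Derivation:
  after event 1 (t=4: SET count = 28): {count=28}
  after event 2 (t=8: SET count = 41): {count=41}
  after event 3 (t=14: DEC max by 7): {count=41, max=-7}
  after event 4 (t=19: INC max by 9): {count=41, max=2}
  after event 5 (t=20: DEL total): {count=41, max=2}
  after event 6 (t=28: DEC total by 5): {count=41, max=2, total=-5}
  after event 7 (t=32: INC total by 12): {count=41, max=2, total=7}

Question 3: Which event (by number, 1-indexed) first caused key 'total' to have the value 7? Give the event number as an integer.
Answer: 7

Derivation:
Looking for first event where total becomes 7:
  event 6: total = -5
  event 7: total -5 -> 7  <-- first match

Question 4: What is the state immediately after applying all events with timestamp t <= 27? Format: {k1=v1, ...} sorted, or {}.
Answer: {count=41, max=2}

Derivation:
Apply events with t <= 27 (5 events):
  after event 1 (t=4: SET count = 28): {count=28}
  after event 2 (t=8: SET count = 41): {count=41}
  after event 3 (t=14: DEC max by 7): {count=41, max=-7}
  after event 4 (t=19: INC max by 9): {count=41, max=2}
  after event 5 (t=20: DEL total): {count=41, max=2}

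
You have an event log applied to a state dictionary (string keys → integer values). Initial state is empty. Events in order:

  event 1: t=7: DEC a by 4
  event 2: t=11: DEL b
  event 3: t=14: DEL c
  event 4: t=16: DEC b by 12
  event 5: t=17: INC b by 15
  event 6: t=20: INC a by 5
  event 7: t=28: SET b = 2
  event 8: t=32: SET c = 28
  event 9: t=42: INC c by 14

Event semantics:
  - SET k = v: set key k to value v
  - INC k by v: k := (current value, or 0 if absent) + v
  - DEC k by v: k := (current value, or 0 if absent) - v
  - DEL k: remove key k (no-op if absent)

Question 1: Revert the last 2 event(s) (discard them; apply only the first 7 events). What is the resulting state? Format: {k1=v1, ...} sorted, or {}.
Keep first 7 events (discard last 2):
  after event 1 (t=7: DEC a by 4): {a=-4}
  after event 2 (t=11: DEL b): {a=-4}
  after event 3 (t=14: DEL c): {a=-4}
  after event 4 (t=16: DEC b by 12): {a=-4, b=-12}
  after event 5 (t=17: INC b by 15): {a=-4, b=3}
  after event 6 (t=20: INC a by 5): {a=1, b=3}
  after event 7 (t=28: SET b = 2): {a=1, b=2}

Answer: {a=1, b=2}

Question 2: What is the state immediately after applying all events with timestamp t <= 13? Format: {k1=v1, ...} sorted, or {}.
Apply events with t <= 13 (2 events):
  after event 1 (t=7: DEC a by 4): {a=-4}
  after event 2 (t=11: DEL b): {a=-4}

Answer: {a=-4}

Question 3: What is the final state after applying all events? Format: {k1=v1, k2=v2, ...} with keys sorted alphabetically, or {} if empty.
Answer: {a=1, b=2, c=42}

Derivation:
  after event 1 (t=7: DEC a by 4): {a=-4}
  after event 2 (t=11: DEL b): {a=-4}
  after event 3 (t=14: DEL c): {a=-4}
  after event 4 (t=16: DEC b by 12): {a=-4, b=-12}
  after event 5 (t=17: INC b by 15): {a=-4, b=3}
  after event 6 (t=20: INC a by 5): {a=1, b=3}
  after event 7 (t=28: SET b = 2): {a=1, b=2}
  after event 8 (t=32: SET c = 28): {a=1, b=2, c=28}
  after event 9 (t=42: INC c by 14): {a=1, b=2, c=42}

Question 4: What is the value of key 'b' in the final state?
Track key 'b' through all 9 events:
  event 1 (t=7: DEC a by 4): b unchanged
  event 2 (t=11: DEL b): b (absent) -> (absent)
  event 3 (t=14: DEL c): b unchanged
  event 4 (t=16: DEC b by 12): b (absent) -> -12
  event 5 (t=17: INC b by 15): b -12 -> 3
  event 6 (t=20: INC a by 5): b unchanged
  event 7 (t=28: SET b = 2): b 3 -> 2
  event 8 (t=32: SET c = 28): b unchanged
  event 9 (t=42: INC c by 14): b unchanged
Final: b = 2

Answer: 2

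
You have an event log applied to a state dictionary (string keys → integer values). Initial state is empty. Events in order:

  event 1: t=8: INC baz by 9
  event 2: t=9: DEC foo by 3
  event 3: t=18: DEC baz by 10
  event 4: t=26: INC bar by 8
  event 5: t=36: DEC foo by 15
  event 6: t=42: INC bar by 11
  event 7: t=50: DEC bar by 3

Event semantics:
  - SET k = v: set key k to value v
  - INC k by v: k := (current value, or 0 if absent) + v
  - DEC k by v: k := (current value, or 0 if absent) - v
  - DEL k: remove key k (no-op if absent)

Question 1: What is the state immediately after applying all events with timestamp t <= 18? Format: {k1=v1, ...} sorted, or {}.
Answer: {baz=-1, foo=-3}

Derivation:
Apply events with t <= 18 (3 events):
  after event 1 (t=8: INC baz by 9): {baz=9}
  after event 2 (t=9: DEC foo by 3): {baz=9, foo=-3}
  after event 3 (t=18: DEC baz by 10): {baz=-1, foo=-3}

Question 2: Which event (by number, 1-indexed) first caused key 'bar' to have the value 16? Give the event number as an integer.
Looking for first event where bar becomes 16:
  event 4: bar = 8
  event 5: bar = 8
  event 6: bar = 19
  event 7: bar 19 -> 16  <-- first match

Answer: 7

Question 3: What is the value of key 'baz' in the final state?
Track key 'baz' through all 7 events:
  event 1 (t=8: INC baz by 9): baz (absent) -> 9
  event 2 (t=9: DEC foo by 3): baz unchanged
  event 3 (t=18: DEC baz by 10): baz 9 -> -1
  event 4 (t=26: INC bar by 8): baz unchanged
  event 5 (t=36: DEC foo by 15): baz unchanged
  event 6 (t=42: INC bar by 11): baz unchanged
  event 7 (t=50: DEC bar by 3): baz unchanged
Final: baz = -1

Answer: -1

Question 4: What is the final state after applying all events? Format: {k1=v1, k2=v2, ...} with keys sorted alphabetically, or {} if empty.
Answer: {bar=16, baz=-1, foo=-18}

Derivation:
  after event 1 (t=8: INC baz by 9): {baz=9}
  after event 2 (t=9: DEC foo by 3): {baz=9, foo=-3}
  after event 3 (t=18: DEC baz by 10): {baz=-1, foo=-3}
  after event 4 (t=26: INC bar by 8): {bar=8, baz=-1, foo=-3}
  after event 5 (t=36: DEC foo by 15): {bar=8, baz=-1, foo=-18}
  after event 6 (t=42: INC bar by 11): {bar=19, baz=-1, foo=-18}
  after event 7 (t=50: DEC bar by 3): {bar=16, baz=-1, foo=-18}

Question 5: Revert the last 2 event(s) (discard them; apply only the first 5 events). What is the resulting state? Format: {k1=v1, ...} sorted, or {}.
Keep first 5 events (discard last 2):
  after event 1 (t=8: INC baz by 9): {baz=9}
  after event 2 (t=9: DEC foo by 3): {baz=9, foo=-3}
  after event 3 (t=18: DEC baz by 10): {baz=-1, foo=-3}
  after event 4 (t=26: INC bar by 8): {bar=8, baz=-1, foo=-3}
  after event 5 (t=36: DEC foo by 15): {bar=8, baz=-1, foo=-18}

Answer: {bar=8, baz=-1, foo=-18}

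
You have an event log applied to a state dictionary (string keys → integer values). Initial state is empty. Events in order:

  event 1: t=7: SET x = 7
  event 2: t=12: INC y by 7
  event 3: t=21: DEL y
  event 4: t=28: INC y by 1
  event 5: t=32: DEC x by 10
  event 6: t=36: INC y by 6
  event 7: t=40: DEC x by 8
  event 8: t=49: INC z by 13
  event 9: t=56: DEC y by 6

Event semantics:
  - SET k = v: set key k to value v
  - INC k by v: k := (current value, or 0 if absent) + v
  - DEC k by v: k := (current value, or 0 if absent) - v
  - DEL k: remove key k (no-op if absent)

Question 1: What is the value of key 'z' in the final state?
Track key 'z' through all 9 events:
  event 1 (t=7: SET x = 7): z unchanged
  event 2 (t=12: INC y by 7): z unchanged
  event 3 (t=21: DEL y): z unchanged
  event 4 (t=28: INC y by 1): z unchanged
  event 5 (t=32: DEC x by 10): z unchanged
  event 6 (t=36: INC y by 6): z unchanged
  event 7 (t=40: DEC x by 8): z unchanged
  event 8 (t=49: INC z by 13): z (absent) -> 13
  event 9 (t=56: DEC y by 6): z unchanged
Final: z = 13

Answer: 13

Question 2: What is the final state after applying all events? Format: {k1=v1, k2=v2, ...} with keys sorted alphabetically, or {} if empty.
  after event 1 (t=7: SET x = 7): {x=7}
  after event 2 (t=12: INC y by 7): {x=7, y=7}
  after event 3 (t=21: DEL y): {x=7}
  after event 4 (t=28: INC y by 1): {x=7, y=1}
  after event 5 (t=32: DEC x by 10): {x=-3, y=1}
  after event 6 (t=36: INC y by 6): {x=-3, y=7}
  after event 7 (t=40: DEC x by 8): {x=-11, y=7}
  after event 8 (t=49: INC z by 13): {x=-11, y=7, z=13}
  after event 9 (t=56: DEC y by 6): {x=-11, y=1, z=13}

Answer: {x=-11, y=1, z=13}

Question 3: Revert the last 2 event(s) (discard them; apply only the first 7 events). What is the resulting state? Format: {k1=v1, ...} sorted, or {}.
Keep first 7 events (discard last 2):
  after event 1 (t=7: SET x = 7): {x=7}
  after event 2 (t=12: INC y by 7): {x=7, y=7}
  after event 3 (t=21: DEL y): {x=7}
  after event 4 (t=28: INC y by 1): {x=7, y=1}
  after event 5 (t=32: DEC x by 10): {x=-3, y=1}
  after event 6 (t=36: INC y by 6): {x=-3, y=7}
  after event 7 (t=40: DEC x by 8): {x=-11, y=7}

Answer: {x=-11, y=7}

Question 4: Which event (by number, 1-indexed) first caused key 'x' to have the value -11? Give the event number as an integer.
Answer: 7

Derivation:
Looking for first event where x becomes -11:
  event 1: x = 7
  event 2: x = 7
  event 3: x = 7
  event 4: x = 7
  event 5: x = -3
  event 6: x = -3
  event 7: x -3 -> -11  <-- first match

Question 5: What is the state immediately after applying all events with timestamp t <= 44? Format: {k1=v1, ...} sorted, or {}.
Answer: {x=-11, y=7}

Derivation:
Apply events with t <= 44 (7 events):
  after event 1 (t=7: SET x = 7): {x=7}
  after event 2 (t=12: INC y by 7): {x=7, y=7}
  after event 3 (t=21: DEL y): {x=7}
  after event 4 (t=28: INC y by 1): {x=7, y=1}
  after event 5 (t=32: DEC x by 10): {x=-3, y=1}
  after event 6 (t=36: INC y by 6): {x=-3, y=7}
  after event 7 (t=40: DEC x by 8): {x=-11, y=7}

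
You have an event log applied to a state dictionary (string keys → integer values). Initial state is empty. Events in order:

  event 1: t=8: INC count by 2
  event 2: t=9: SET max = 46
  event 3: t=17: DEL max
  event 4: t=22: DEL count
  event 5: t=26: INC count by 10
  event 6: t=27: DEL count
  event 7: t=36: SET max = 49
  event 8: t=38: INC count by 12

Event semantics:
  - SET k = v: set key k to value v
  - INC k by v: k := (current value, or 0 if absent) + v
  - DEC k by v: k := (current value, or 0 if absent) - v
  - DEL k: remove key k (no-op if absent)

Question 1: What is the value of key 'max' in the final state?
Answer: 49

Derivation:
Track key 'max' through all 8 events:
  event 1 (t=8: INC count by 2): max unchanged
  event 2 (t=9: SET max = 46): max (absent) -> 46
  event 3 (t=17: DEL max): max 46 -> (absent)
  event 4 (t=22: DEL count): max unchanged
  event 5 (t=26: INC count by 10): max unchanged
  event 6 (t=27: DEL count): max unchanged
  event 7 (t=36: SET max = 49): max (absent) -> 49
  event 8 (t=38: INC count by 12): max unchanged
Final: max = 49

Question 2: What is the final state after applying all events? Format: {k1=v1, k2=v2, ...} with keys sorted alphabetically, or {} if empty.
  after event 1 (t=8: INC count by 2): {count=2}
  after event 2 (t=9: SET max = 46): {count=2, max=46}
  after event 3 (t=17: DEL max): {count=2}
  after event 4 (t=22: DEL count): {}
  after event 5 (t=26: INC count by 10): {count=10}
  after event 6 (t=27: DEL count): {}
  after event 7 (t=36: SET max = 49): {max=49}
  after event 8 (t=38: INC count by 12): {count=12, max=49}

Answer: {count=12, max=49}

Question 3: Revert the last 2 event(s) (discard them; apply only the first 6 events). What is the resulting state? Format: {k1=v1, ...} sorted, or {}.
Answer: {}

Derivation:
Keep first 6 events (discard last 2):
  after event 1 (t=8: INC count by 2): {count=2}
  after event 2 (t=9: SET max = 46): {count=2, max=46}
  after event 3 (t=17: DEL max): {count=2}
  after event 4 (t=22: DEL count): {}
  after event 5 (t=26: INC count by 10): {count=10}
  after event 6 (t=27: DEL count): {}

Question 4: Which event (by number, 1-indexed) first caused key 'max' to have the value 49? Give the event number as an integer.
Looking for first event where max becomes 49:
  event 2: max = 46
  event 3: max = (absent)
  event 7: max (absent) -> 49  <-- first match

Answer: 7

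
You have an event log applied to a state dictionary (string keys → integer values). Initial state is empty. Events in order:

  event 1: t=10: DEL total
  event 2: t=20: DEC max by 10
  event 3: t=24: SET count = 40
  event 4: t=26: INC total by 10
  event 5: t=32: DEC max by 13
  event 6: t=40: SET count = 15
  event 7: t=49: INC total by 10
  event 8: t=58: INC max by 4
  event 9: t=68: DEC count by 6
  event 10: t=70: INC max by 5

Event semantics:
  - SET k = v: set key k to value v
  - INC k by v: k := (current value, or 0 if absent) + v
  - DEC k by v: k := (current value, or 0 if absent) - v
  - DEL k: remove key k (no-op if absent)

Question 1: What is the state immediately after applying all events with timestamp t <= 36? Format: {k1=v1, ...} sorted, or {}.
Apply events with t <= 36 (5 events):
  after event 1 (t=10: DEL total): {}
  after event 2 (t=20: DEC max by 10): {max=-10}
  after event 3 (t=24: SET count = 40): {count=40, max=-10}
  after event 4 (t=26: INC total by 10): {count=40, max=-10, total=10}
  after event 5 (t=32: DEC max by 13): {count=40, max=-23, total=10}

Answer: {count=40, max=-23, total=10}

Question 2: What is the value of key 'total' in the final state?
Answer: 20

Derivation:
Track key 'total' through all 10 events:
  event 1 (t=10: DEL total): total (absent) -> (absent)
  event 2 (t=20: DEC max by 10): total unchanged
  event 3 (t=24: SET count = 40): total unchanged
  event 4 (t=26: INC total by 10): total (absent) -> 10
  event 5 (t=32: DEC max by 13): total unchanged
  event 6 (t=40: SET count = 15): total unchanged
  event 7 (t=49: INC total by 10): total 10 -> 20
  event 8 (t=58: INC max by 4): total unchanged
  event 9 (t=68: DEC count by 6): total unchanged
  event 10 (t=70: INC max by 5): total unchanged
Final: total = 20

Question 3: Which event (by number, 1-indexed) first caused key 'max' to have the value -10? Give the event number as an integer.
Looking for first event where max becomes -10:
  event 2: max (absent) -> -10  <-- first match

Answer: 2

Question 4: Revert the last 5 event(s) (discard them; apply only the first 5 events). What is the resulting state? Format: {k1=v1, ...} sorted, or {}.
Keep first 5 events (discard last 5):
  after event 1 (t=10: DEL total): {}
  after event 2 (t=20: DEC max by 10): {max=-10}
  after event 3 (t=24: SET count = 40): {count=40, max=-10}
  after event 4 (t=26: INC total by 10): {count=40, max=-10, total=10}
  after event 5 (t=32: DEC max by 13): {count=40, max=-23, total=10}

Answer: {count=40, max=-23, total=10}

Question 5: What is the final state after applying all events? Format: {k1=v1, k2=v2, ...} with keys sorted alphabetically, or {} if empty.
  after event 1 (t=10: DEL total): {}
  after event 2 (t=20: DEC max by 10): {max=-10}
  after event 3 (t=24: SET count = 40): {count=40, max=-10}
  after event 4 (t=26: INC total by 10): {count=40, max=-10, total=10}
  after event 5 (t=32: DEC max by 13): {count=40, max=-23, total=10}
  after event 6 (t=40: SET count = 15): {count=15, max=-23, total=10}
  after event 7 (t=49: INC total by 10): {count=15, max=-23, total=20}
  after event 8 (t=58: INC max by 4): {count=15, max=-19, total=20}
  after event 9 (t=68: DEC count by 6): {count=9, max=-19, total=20}
  after event 10 (t=70: INC max by 5): {count=9, max=-14, total=20}

Answer: {count=9, max=-14, total=20}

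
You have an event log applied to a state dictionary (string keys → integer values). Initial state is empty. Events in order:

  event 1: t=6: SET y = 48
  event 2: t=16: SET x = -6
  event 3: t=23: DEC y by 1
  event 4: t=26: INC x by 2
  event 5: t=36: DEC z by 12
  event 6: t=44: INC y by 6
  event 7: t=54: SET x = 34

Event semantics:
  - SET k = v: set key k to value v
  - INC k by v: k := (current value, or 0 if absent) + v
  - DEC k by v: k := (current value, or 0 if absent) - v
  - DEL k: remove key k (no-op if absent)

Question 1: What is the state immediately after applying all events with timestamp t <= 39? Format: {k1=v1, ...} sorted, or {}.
Answer: {x=-4, y=47, z=-12}

Derivation:
Apply events with t <= 39 (5 events):
  after event 1 (t=6: SET y = 48): {y=48}
  after event 2 (t=16: SET x = -6): {x=-6, y=48}
  after event 3 (t=23: DEC y by 1): {x=-6, y=47}
  after event 4 (t=26: INC x by 2): {x=-4, y=47}
  after event 5 (t=36: DEC z by 12): {x=-4, y=47, z=-12}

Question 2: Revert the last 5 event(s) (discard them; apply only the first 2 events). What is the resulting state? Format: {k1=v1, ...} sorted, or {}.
Answer: {x=-6, y=48}

Derivation:
Keep first 2 events (discard last 5):
  after event 1 (t=6: SET y = 48): {y=48}
  after event 2 (t=16: SET x = -6): {x=-6, y=48}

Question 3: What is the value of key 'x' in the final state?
Answer: 34

Derivation:
Track key 'x' through all 7 events:
  event 1 (t=6: SET y = 48): x unchanged
  event 2 (t=16: SET x = -6): x (absent) -> -6
  event 3 (t=23: DEC y by 1): x unchanged
  event 4 (t=26: INC x by 2): x -6 -> -4
  event 5 (t=36: DEC z by 12): x unchanged
  event 6 (t=44: INC y by 6): x unchanged
  event 7 (t=54: SET x = 34): x -4 -> 34
Final: x = 34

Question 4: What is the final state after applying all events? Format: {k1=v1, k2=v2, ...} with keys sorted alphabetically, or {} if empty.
  after event 1 (t=6: SET y = 48): {y=48}
  after event 2 (t=16: SET x = -6): {x=-6, y=48}
  after event 3 (t=23: DEC y by 1): {x=-6, y=47}
  after event 4 (t=26: INC x by 2): {x=-4, y=47}
  after event 5 (t=36: DEC z by 12): {x=-4, y=47, z=-12}
  after event 6 (t=44: INC y by 6): {x=-4, y=53, z=-12}
  after event 7 (t=54: SET x = 34): {x=34, y=53, z=-12}

Answer: {x=34, y=53, z=-12}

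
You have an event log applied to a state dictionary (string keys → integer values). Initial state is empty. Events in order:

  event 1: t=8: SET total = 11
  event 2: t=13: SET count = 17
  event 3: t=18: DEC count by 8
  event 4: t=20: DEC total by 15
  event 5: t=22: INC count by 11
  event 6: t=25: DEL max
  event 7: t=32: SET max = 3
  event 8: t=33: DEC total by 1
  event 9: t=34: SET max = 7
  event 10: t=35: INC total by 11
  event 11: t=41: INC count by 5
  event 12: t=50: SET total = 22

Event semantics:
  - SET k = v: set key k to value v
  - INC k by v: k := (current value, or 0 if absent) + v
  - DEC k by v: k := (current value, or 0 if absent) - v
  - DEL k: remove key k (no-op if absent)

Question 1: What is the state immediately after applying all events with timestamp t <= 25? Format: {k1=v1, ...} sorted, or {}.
Answer: {count=20, total=-4}

Derivation:
Apply events with t <= 25 (6 events):
  after event 1 (t=8: SET total = 11): {total=11}
  after event 2 (t=13: SET count = 17): {count=17, total=11}
  after event 3 (t=18: DEC count by 8): {count=9, total=11}
  after event 4 (t=20: DEC total by 15): {count=9, total=-4}
  after event 5 (t=22: INC count by 11): {count=20, total=-4}
  after event 6 (t=25: DEL max): {count=20, total=-4}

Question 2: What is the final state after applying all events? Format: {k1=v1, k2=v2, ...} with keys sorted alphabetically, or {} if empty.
Answer: {count=25, max=7, total=22}

Derivation:
  after event 1 (t=8: SET total = 11): {total=11}
  after event 2 (t=13: SET count = 17): {count=17, total=11}
  after event 3 (t=18: DEC count by 8): {count=9, total=11}
  after event 4 (t=20: DEC total by 15): {count=9, total=-4}
  after event 5 (t=22: INC count by 11): {count=20, total=-4}
  after event 6 (t=25: DEL max): {count=20, total=-4}
  after event 7 (t=32: SET max = 3): {count=20, max=3, total=-4}
  after event 8 (t=33: DEC total by 1): {count=20, max=3, total=-5}
  after event 9 (t=34: SET max = 7): {count=20, max=7, total=-5}
  after event 10 (t=35: INC total by 11): {count=20, max=7, total=6}
  after event 11 (t=41: INC count by 5): {count=25, max=7, total=6}
  after event 12 (t=50: SET total = 22): {count=25, max=7, total=22}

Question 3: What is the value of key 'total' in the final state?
Track key 'total' through all 12 events:
  event 1 (t=8: SET total = 11): total (absent) -> 11
  event 2 (t=13: SET count = 17): total unchanged
  event 3 (t=18: DEC count by 8): total unchanged
  event 4 (t=20: DEC total by 15): total 11 -> -4
  event 5 (t=22: INC count by 11): total unchanged
  event 6 (t=25: DEL max): total unchanged
  event 7 (t=32: SET max = 3): total unchanged
  event 8 (t=33: DEC total by 1): total -4 -> -5
  event 9 (t=34: SET max = 7): total unchanged
  event 10 (t=35: INC total by 11): total -5 -> 6
  event 11 (t=41: INC count by 5): total unchanged
  event 12 (t=50: SET total = 22): total 6 -> 22
Final: total = 22

Answer: 22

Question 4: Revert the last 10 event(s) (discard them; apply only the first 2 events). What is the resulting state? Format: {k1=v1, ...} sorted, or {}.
Keep first 2 events (discard last 10):
  after event 1 (t=8: SET total = 11): {total=11}
  after event 2 (t=13: SET count = 17): {count=17, total=11}

Answer: {count=17, total=11}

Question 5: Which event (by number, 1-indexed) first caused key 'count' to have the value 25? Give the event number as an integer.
Answer: 11

Derivation:
Looking for first event where count becomes 25:
  event 2: count = 17
  event 3: count = 9
  event 4: count = 9
  event 5: count = 20
  event 6: count = 20
  event 7: count = 20
  event 8: count = 20
  event 9: count = 20
  event 10: count = 20
  event 11: count 20 -> 25  <-- first match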